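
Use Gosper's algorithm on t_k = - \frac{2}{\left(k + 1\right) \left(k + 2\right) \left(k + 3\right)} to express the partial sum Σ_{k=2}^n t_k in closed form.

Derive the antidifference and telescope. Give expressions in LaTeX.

The ratio is (k + 1)/(k + 4).
Gosper form: A/B · C(k+1)/C(k) with A=k + 1, B=k + 4, C=1.
Key eq: (k + 1)·f(k+1) = (k + 3)·f(k) + (1).
Degrees (1,1,0) ⇒ d ≤ 2.
Match coefficients ⇒ f(k) = k*(k + 3)/4.
Get s_k = R·t_k = k*(-k - 3)/(2*(k + 1)*(k + 2)) with R(k) = B(k−1)f(k)/C(k) = k*(k + 3)**2/4.
Check: Δs_k = -2/(k**3 + 6*k**2 + 11*k + 6). ✓
s_(n+1) = (-n**2 - 5*n - 4)/(2*(n**2 + 5*n + 6)) and s_(2) = -5/12, so S(n) = (-n**2 - 5*n + 6)/(12*(n**2 + 5*n + 6)).

S(n) = \frac{- n^{2} - 5 n + 6}{12 \left(n^{2} + 5 n + 6\right)}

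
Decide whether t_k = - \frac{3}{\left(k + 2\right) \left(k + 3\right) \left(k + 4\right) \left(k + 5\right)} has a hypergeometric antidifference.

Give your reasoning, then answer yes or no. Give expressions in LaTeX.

Yes. s_k = \frac{k \left(- k^{2} - 9 k - 26\right)}{24 \left(k + 2\right) \left(k + 3\right) \left(k + 4\right)}.

Compute t_(k+1)/t_k: get (k + 2)/(k + 6).
A = k + 2, B = k + 6, C = 1.
Need (k + 2)·f(k+1) − (k + 5)·f(k) = 1.
deg f ≤ 3 (via 1,1,0).
Match coefficients ⇒ f(k) = k*(k**2 + 9*k + 26)/72.
Certificate R = B(k−1)f/C = k*(k + 5)*(k**2 + 9*k + 26)/72 gives s_k = k*(-k**2 - 9*k - 26)/(24*(k + 2)*(k + 3)*(k + 4)).
s_(k+1) − s_k = -3/(k**4 + 14*k**3 + 71*k**2 + 154*k + 120) = t_k.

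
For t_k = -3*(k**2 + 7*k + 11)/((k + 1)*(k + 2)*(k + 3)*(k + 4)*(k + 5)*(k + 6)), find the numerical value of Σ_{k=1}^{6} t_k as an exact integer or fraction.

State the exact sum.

Σ = -19/960

Ratio r(k) = (k + 1)*(7*k + (k + 1)**2 + 18)/((k + 7)*(k**2 + 7*k + 11)).
Gosper form: A/B · C(k+1)/C(k) with A=k + 1, B=k + 7, C=k**2 + 7*k + 11.
Need (k + 1)·f(k+1) − (k + 6)·f(k) = k**2 + 7*k + 11.
Bound: deg f ≤ 5.
Solving with deg f ≤ 5: f(k) = k*(k + 2)*(k + 4)*(k**2 + 9*k + 23)/45.
Then R = B(k−1)f/C = k*(k + 2)*(k + 4)*(k + 6)*(k**2 + 9*k + 23)/(45*(k**2 + 7*k + 11)), so s_k = R(k)·t_k = k*(-k**2 - 9*k - 23)/(15*(k**3 + 9*k**2 + 23*k + 15)).
Check: Δs_k = 3*(-k**2 - 7*k - 11)/(k**6 + 21*k**5 + 175*k**4 + 735*k**3 + 1624*k**2 + 1764*k + 720). ✓
Σ_(k=1)^(6) t_k = s_(7) − s_(1) = -21/320 − (-11/240) = -19/960.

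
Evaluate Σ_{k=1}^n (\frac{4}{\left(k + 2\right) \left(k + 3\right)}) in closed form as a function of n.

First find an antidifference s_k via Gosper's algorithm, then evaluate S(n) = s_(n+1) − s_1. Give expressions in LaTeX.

t_(k+1)/t_k = (k + 2)/(k + 4).
Normal form (A,B,C) = (k + 2, k + 4, 1).
Solve (k + 2)·f(k+1) − (k + 3)·f(k) = 1.
Degrees (1,1,0) ⇒ d ≤ 1.
Solving with deg f ≤ 1: f(k) = k/2.
R(k) = B(k−1)·f(k)/C(k) = k*(k + 3)/2; s_k = R·t_k = 2*k/(k + 2).
s_(k+1) − s_k = 4/(k**2 + 5*k + 6) = t_k.
Evaluate: s_(n+1) = 2*(n + 1)/(n + 3); subtract s_(1) = 2/3 ⇒ S(n) = 4*n/(3*(n + 3)).

S(n) = \frac{4 n}{3 \left(n + 3\right)}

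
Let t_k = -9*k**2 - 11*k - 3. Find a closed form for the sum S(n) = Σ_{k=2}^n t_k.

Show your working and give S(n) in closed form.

S(n) = -3*n**3 - 10*n**2 - 10*n + 23

t_(k+1)/t_k = (9*k**2 + 29*k + 23)/(9*k**2 + 11*k + 3).
Normal form (A,B,C) = (1, 1, k**2 + 11*k/9 + 1/3).
Set up (1)·f(k+1) − (1)·f(k) − (k**2 + 11*k/9 + 1/3) = 0.
d = 3 from the (0,0,2) case.
Solve for f: f(k) = k*(3*k**2 + k - 1)/9 (degree 3 ≤ 3).
Get s_k = R·t_k = k*(-3*k**2 - k + 1) with R(k) = B(k−1)f(k)/C(k) = k*(3*k**2 + k - 1)/(9*k**2 + 11*k + 3).
Check: Δs_k = -9*k**2 - 11*k - 3. ✓
s_(n+1) = -3*n**3 - 10*n**2 - 10*n - 3 and s_(2) = -26, so S(n) = -3*n**3 - 10*n**2 - 10*n + 23.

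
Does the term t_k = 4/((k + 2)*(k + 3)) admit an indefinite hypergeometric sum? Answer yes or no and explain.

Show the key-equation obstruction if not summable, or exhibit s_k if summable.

Yes. s_k = 2*k/(k + 2).

Step 1: r(k) = (k + 2)/(k + 4).
A = k + 2, B = k + 4, C = 1.
Set up (k + 2)·f(k+1) − (k + 3)·f(k) − (1) = 0.
Bound: deg f ≤ 1.
Coefficient equations give f(k) = k/2.
So s_k = (B(k−1)f/C)·t_k = (k*(k + 3)/2)·t_k = 2*k/(k + 2).
Verify: 4/(k**2 + 5*k + 6) matches t_k.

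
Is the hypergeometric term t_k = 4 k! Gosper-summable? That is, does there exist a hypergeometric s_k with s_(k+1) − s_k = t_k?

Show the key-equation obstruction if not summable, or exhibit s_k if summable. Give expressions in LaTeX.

No — negative degree bound, so no certificate f.

The ratio is k + 1.
Take A(k)=k + 1, B(k)=1, C(k)=1.
Set up (k + 1)·f(k+1) − (1)·f(k) − (1) = 0.
d = -1 from the (1,0,0) case.
deg f ≤ -1 is impossible — no certificate.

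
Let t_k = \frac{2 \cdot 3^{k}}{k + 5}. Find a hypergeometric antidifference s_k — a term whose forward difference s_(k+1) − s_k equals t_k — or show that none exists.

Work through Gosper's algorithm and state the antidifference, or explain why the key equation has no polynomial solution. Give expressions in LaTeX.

t_(k+1)/t_k = 3*(k + 5)/(k + 6).
Take A(k)=3*k + 15, B(k)=k + 6, C(k)=1.
Key eq: (3*k + 15)·f(k+1) = (k + 5)·f(k) + (1).
d = -1 from the (1,1,0) case.
d = -1 < 0 ⇒ no nonzero polynomial f; not summable.

no hypergeometric antidifference exists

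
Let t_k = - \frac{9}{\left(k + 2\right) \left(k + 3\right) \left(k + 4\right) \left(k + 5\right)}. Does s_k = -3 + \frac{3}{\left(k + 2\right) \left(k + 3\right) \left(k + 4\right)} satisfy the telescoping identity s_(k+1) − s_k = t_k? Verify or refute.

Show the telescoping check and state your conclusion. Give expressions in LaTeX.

s_(k+1) = -3 + 3/((k + 3)*(k + 4)*(k + 5))
s_(k+1) − s_k = -9/((k + 2)*(k + 3)*(k + 4)*(k + 5))
(s_(k+1) − s_k) − t_k = 0

Valid: the claim telescopes to t_k.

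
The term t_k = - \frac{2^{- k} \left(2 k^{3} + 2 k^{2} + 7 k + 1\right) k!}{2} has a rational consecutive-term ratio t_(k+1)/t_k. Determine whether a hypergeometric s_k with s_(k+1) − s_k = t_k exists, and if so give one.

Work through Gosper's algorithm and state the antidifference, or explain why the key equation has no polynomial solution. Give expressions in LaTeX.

Compute t_(k+1)/t_k: get (2*k**4 + 10*k**3 + 25*k**2 + 29*k + 12)/(2*(2*k**3 + 2*k**2 + 7*k + 1)).
A = k/2 + 1/2, B = 1, C = k**3 + k**2 + 7*k/2 + 1/2.
Key eq: (k/2 + 1/2)·f(k+1) = (1)·f(k) + (k**3 + k**2 + 7*k/2 + 1/2).
Degrees (1,0,3) ⇒ d ≤ 2.
Solving with deg f ≤ 2: f(k) = 2*k**2 + 1.
Then R = B(k−1)f/C = 2*(2*k**2 + 1)/(2*k**3 + 2*k**2 + 7*k + 1), so s_k = R(k)·t_k = -(2*k**2 + 1)*factorial(k)/2**k.
Verify: -(2*k**3 + 2*k**2 + 7*k + 1)*factorial(k)/(2*2**k) matches t_k.

s_k = - 2^{- k} \left(2 k^{2} + 1\right) k!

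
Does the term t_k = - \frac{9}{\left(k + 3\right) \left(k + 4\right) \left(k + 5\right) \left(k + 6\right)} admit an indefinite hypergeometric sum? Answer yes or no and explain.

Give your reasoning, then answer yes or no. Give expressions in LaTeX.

Ratio r(k) = (k + 3)/(k + 7).
Take A(k)=k + 3, B(k)=k + 7, C(k)=1.
f must satisfy (k + 3)·f(k+1) − (k + 6)·f(k) = 1.
Bound: deg f ≤ 3.
Match coefficients ⇒ f(k) = k*(k**2 + 12*k + 47)/180.
Then R = B(k−1)f/C = k*(k + 6)*(k**2 + 12*k + 47)/180, so s_k = R(k)·t_k = k*(-k**2 - 12*k - 47)/(20*(k + 3)*(k + 4)*(k + 5)).
Δs = -9/(k**4 + 18*k**3 + 119*k**2 + 342*k + 360), as required.

Yes. s_k = \frac{k \left(- k^{2} - 12 k - 47\right)}{20 \left(k + 3\right) \left(k + 4\right) \left(k + 5\right)}.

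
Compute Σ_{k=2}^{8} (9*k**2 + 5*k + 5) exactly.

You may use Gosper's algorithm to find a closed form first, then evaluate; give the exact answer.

Σ = 2037

Compute t_(k+1)/t_k: get (9*k**2 + 23*k + 19)/(9*k**2 + 5*k + 5).
Take A(k)=1, B(k)=1, C(k)=k**2 + 5*k/9 + 5/9.
Set up (1)·f(k+1) − (1)·f(k) − (k**2 + 5*k/9 + 5/9) = 0.
From deg A=0, deg B=0, deg C=2: d=3.
Match coefficients ⇒ f(k) = k*(3*k**2 - 2*k + 4)/9.
So s_k = (B(k−1)f/C)·t_k = (k*(3*k**2 - 2*k + 4)/(9*k**2 + 5*k + 5))·t_k = k*(3*k**2 - 2*k + 4).
Δs = 9*k**2 + 5*k + 5, as required.
Evaluate s at k=9 and k=2: 2061 and 24; difference 2037.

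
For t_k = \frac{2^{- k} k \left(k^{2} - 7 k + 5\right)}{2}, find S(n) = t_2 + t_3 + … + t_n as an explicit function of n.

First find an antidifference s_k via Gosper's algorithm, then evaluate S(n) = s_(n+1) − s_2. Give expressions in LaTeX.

S(n) = 2^{- n - 2} \left(- 11 \cdot 2^{n} - 2 n^{3} + 2 n^{2} + 10 n + 12\right)

The ratio is (k**3 - 4*k**2 - 6*k - 1)/(2*k*(k**2 - 7*k + 5)).
A = 1/2, B = 1, C = k**3 - 7*k**2 + 5*k.
f must satisfy (1/2)·f(k+1) − (1)·f(k) = k**3 - 7*k**2 + 5*k.
Degrees (0,0,3) ⇒ d ≤ 3.
Match coefficients ⇒ f(k) = -2*(k**3 - 4*k**2 - 3).
Certificate R = B(k−1)f/C = -2*(k**3 - 4*k**2 - 3)/(k*(k**2 - 7*k + 5)) gives s_k = (-k**3 + 4*k**2 + 3)/2**k.
s_(k+1) − s_k = k*(k**2 - 7*k + 5)/(2*2**k) = t_k.
Σ_(k=2)^n t_k = s_(n+1) − s_(2) = (2**(-n - 1)*(-n**3 + n**2 + 5*n + 6)) − (11/4), i.e. 2**(-n - 2)*(-11*2**n - 2*n**3 + 2*n**2 + 10*n + 12).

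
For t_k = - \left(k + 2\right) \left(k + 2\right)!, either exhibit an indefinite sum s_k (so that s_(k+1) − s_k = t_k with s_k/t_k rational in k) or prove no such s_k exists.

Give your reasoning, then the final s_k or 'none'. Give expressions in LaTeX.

r(k) = (k + 3)**2/(k + 2) after simplifying.
Factor: A=k + 3; B=1; C=k + 2.
f must satisfy (k + 3)·f(k+1) − (1)·f(k) = k + 2.
Degrees (1,0,1) ⇒ d ≤ 0.
Coefficient equations give f(k) = 1.
Certificate R = B(k−1)f/C = 1/(k + 2) gives s_k = -factorial(k + 2).
Check: Δs_k = -(k + 2)*factorial(k + 2). ✓

s_k = - \left(k + 2\right)!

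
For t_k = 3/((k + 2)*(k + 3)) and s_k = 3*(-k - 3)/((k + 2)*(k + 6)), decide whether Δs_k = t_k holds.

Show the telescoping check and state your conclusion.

Invalid: residual 9*(-2*k - 9)/(k**4 + 18*k**3 + 113*k**2 + 288*k + 252) ≠ 0.

s_(k+1) = 3*(-k - 4)/((k + 3)*(k + 7))
s_(k+1) − s_k = 3*(k**2 + 7*k + 15)/(k**4 + 18*k**3 + 113*k**2 + 288*k + 252)
(s_(k+1) − s_k) − t_k = 9*(-2*k - 9)/(k**4 + 18*k**3 + 113*k**2 + 288*k + 252)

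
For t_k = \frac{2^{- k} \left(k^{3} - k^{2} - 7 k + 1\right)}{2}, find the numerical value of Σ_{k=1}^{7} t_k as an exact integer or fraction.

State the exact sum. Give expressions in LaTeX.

The ratio is (k**3/2 + k**2 - 3*k - 3)/(k**3 - k**2 - 7*k + 1).
Factor: A=1/2; B=1; C=k**3 - k**2 - 7*k + 1.
Need (1/2)·f(k+1) − (1)·f(k) = k**3 - k**2 - 7*k + 1.
Bound: deg f ≤ 3.
Coefficient equations give f(k) = -2*(k**3 + 2*k**2 + 4).
Get s_k = R·t_k = (-k**3 - 2*k**2 - 4)/2**k with R(k) = B(k−1)f(k)/C(k) = -2*(k**3 + 2*k**2 + 4)/(k**3 - k**2 - 7*k + 1).
Δs = (k**3 - k**2 - 7*k + 1)/(2*2**k), as required.
Telescoping: Σ = s_(8) − s_(1) = -161/64 − (-7/2) = 63/64.

Σ = 63/64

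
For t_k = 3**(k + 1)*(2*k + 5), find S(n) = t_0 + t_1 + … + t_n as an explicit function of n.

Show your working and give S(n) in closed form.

r(k) = 3*(2*k + 7)/(2*k + 5) after simplifying.
A = 3, B = 1, C = k + 5/2.
Key eq: (3)·f(k+1) = (1)·f(k) + (k + 5/2).
Bound: deg f ≤ 1.
Match coefficients ⇒ f(k) = (k + 1)/2.
R(k) = B(k−1)·f(k)/C(k) = (k + 1)/(2*k + 5); s_k = R·t_k = 3**(k + 1)*(k + 1).
Δs = 3**(k + 1)*(2*k + 5), as required.
Σ_(k=0)^n t_k = s_(n+1) − s_(0) = (3**(n + 2)*(n + 2)) − (3), i.e. 9*3**n*n + 18*3**n - 3.

S(n) = 9*3**n*n + 18*3**n - 3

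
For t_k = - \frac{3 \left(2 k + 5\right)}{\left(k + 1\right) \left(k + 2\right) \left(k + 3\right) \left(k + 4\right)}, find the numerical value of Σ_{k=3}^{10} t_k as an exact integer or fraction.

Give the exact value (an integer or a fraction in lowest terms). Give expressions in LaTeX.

Σ = -3/28

t_(k+1)/t_k = (k + 1)*(2*k + 7)/((k + 5)*(2*k + 5)).
Normal form (A,B,C) = (k + 1, k + 5, k + 5/2).
f must satisfy (k + 1)·f(k+1) − (k + 4)·f(k) = k + 5/2.
d = 3 from the (1,1,1) case.
Coefficient equations give f(k) = k*(k + 2)*(k + 4)/6.
So s_k = (B(k−1)f/C)·t_k = (k*(k + 2)*(k + 4)**2/(3*(2*k + 5)))·t_k = k*(-k - 4)/(k**2 + 4*k + 3).
s_(k+1) − s_k = 3*(-2*k - 5)/(k**4 + 10*k**3 + 35*k**2 + 50*k + 24) = t_k.
Σ_(k=3)^(10) t_k = s_(11) − s_(3) = -55/56 − (-7/8) = -3/28.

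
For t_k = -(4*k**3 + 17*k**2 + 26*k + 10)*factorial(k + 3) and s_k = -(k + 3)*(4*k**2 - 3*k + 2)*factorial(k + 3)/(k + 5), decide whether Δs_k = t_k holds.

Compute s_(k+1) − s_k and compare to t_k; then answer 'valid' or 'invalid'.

Invalid: residual 2*(4*k**4 + 37*k**3 + 107*k**2 + 143*k + 48)*factorial(k + 3)/((k + 5)*(k + 6)) ≠ 0.

s_(k+1) = -(k + 4)*(4*k**2 + 5*k + 3)*factorial(k + 4)/(k + 6)
s_(k+1) − s_k = -(4*k**5 + 53*k**4 + 259*k**3 + 592*k**2 + 604*k + 204)*factorial(k + 3)/((k + 5)*(k + 6))
(s_(k+1) − s_k) − t_k = 2*(4*k**4 + 37*k**3 + 107*k**2 + 143*k + 48)*factorial(k + 3)/((k + 5)*(k + 6))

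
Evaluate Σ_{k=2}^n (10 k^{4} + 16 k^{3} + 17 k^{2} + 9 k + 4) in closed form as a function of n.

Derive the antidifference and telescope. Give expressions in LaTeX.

S(n) = 2 n^{5} + 9 n^{4} + 17 n^{3} + 17 n^{2} + 11 n - 56

The ratio is (10*k**4 + 56*k**3 + 125*k**2 + 131*k + 56)/(10*k**4 + 16*k**3 + 17*k**2 + 9*k + 4).
A = 1, B = 1, C = k**4 + 8*k**3/5 + 17*k**2/10 + 9*k/10 + 2/5.
Set up (1)·f(k+1) − (1)·f(k) − (k**4 + 8*k**3/5 + 17*k**2/10 + 9*k/10 + 2/5) = 0.
Bound: deg f ≤ 5.
A polynomial solution: f(k) = k*(2*k**4 - k**3 + k**2 + 2)/10.
Certificate R = B(k−1)f/C = k*(2*k**4 - k**3 + k**2 + 2)/(10*k**4 + 16*k**3 + 17*k**2 + 9*k + 4) gives s_k = k*(2*k**4 - k**3 + k**2 + 2).
Check: Δs_k = 10*k**4 + 16*k**3 + 17*k**2 + 9*k + 4. ✓
Telescope: S(n) = s_(n+1) − s_(2) = 2*n**5 + 9*n**4 + 17*n**3 + 17*n**2 + 11*n + 4 − (60) = 2*n**5 + 9*n**4 + 17*n**3 + 17*n**2 + 11*n - 56.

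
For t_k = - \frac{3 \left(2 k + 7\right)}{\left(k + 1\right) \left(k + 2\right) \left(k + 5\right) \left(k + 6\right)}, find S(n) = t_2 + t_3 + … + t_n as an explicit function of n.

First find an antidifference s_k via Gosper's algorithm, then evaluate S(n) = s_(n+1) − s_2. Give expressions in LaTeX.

t_(k+1)/t_k = (k + 1)*(k + 5)*(2*k + 9)/((k + 3)*(k + 7)*(2*k + 7)).
A = k + 1, B = k + 7, C = k**3 + 21*k**2/2 + 73*k/2 + 42.
Key eq: (k + 1)·f(k+1) = (k + 6)·f(k) + (k**3 + 21*k**2/2 + 73*k/2 + 42).
Degrees (1,1,3) ⇒ d ≤ 5.
Solving with deg f ≤ 5: f(k) = k*(k + 2)*(k + 3)*(k + 4)*(k + 6)/10.
Then R = B(k−1)f/C = k*(k + 2)*(k + 6)**2/(5*(2*k + 7)), so s_k = R(k)·t_k = 3*k*(-k - 6)/(5*(k**2 + 6*k + 5)).
Δs = 3*(-2*k - 7)/(k**4 + 14*k**3 + 65*k**2 + 112*k + 60), as required.
Evaluate: s_(n+1) = 3*(-n**2 - 8*n - 7)/(5*(n**2 + 8*n + 12)); subtract s_(2) = -16/35 ⇒ S(n) = (-n**2 - 8*n + 9)/(7*(n**2 + 8*n + 12)).

S(n) = \frac{- n^{2} - 8 n + 9}{7 \left(n^{2} + 8 n + 12\right)}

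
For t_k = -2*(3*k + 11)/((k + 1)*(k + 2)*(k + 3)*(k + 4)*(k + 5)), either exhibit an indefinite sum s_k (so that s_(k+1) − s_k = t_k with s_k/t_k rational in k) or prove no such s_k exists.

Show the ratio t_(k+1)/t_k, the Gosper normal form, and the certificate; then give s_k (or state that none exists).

s_k = k*(-k**2 - 7*k - 14)/(4*(k**3 + 7*k**2 + 14*k + 8))

Ratio r(k) = (k + 1)*(3*k + 14)/((k + 6)*(3*k + 11)).
Gosper form: A/B · C(k+1)/C(k) with A=k + 1, B=k + 6, C=k + 11/3.
f must satisfy (k + 1)·f(k+1) − (k + 5)·f(k) = k + 11/3.
deg f ≤ 4 (via 1,1,1).
Match coefficients ⇒ f(k) = k*(k + 3)*(k**2 + 7*k + 14)/24.
So s_k = (B(k−1)f/C)·t_k = (k*(k + 3)*(k + 5)*(k**2 + 7*k + 14)/(8*(3*k + 11)))·t_k = k*(-k**2 - 7*k - 14)/(4*(k**3 + 7*k**2 + 14*k + 8)).
Δs = 2*(-3*k - 11)/(k**5 + 15*k**4 + 85*k**3 + 225*k**2 + 274*k + 120), as required.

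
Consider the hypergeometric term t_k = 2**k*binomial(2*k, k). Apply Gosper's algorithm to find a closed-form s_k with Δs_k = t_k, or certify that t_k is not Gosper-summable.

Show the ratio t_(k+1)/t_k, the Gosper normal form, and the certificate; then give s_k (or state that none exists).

none — t_k is not Gosper-summable

The ratio is 4*(2*k + 1)/(k + 1).
Normal form (A,B,C) = (8*k + 4, k + 1, 1).
Key eq: (8*k + 4)·f(k+1) = (k)·f(k) + (1).
d = -1 from the (1,1,0) case.
d = -1 < 0 ⇒ no nonzero polynomial f; not summable.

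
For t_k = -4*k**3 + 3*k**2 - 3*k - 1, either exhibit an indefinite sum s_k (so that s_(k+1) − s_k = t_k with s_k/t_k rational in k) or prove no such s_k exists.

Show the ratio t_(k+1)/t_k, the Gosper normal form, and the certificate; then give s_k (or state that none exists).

s_k = k*(-k**3 + 3*k**2 - 4*k + 1)

The ratio is (4*k**3 + 9*k**2 + 9*k + 5)/(4*k**3 - 3*k**2 + 3*k + 1).
Take A(k)=1, B(k)=1, C(k)=k**3 - 3*k**2/4 + 3*k/4 + 1/4.
Key eq: (1)·f(k+1) = (1)·f(k) + (k**3 - 3*k**2/4 + 3*k/4 + 1/4).
From deg A=0, deg B=0, deg C=3: d=4.
Solving with deg f ≤ 4: f(k) = k*(k**3 - 3*k**2 + 4*k - 1)/4.
So s_k = (B(k−1)f/C)·t_k = (k*(k**3 - 3*k**2 + 4*k - 1)/((4*k + 1)*(k**2 - k + 1)))·t_k = k*(-k**3 + 3*k**2 - 4*k + 1).
Verify: -4*k**3 + 3*k**2 - 3*k - 1 matches t_k.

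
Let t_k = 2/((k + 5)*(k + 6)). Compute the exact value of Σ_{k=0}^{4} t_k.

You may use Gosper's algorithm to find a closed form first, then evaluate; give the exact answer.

Σ = 1/5

Ratio r(k) = (k + 5)/(k + 7).
So A=k + 5 and B=k + 7, with C=1.
f must satisfy (k + 5)·f(k+1) − (k + 6)·f(k) = 1.
Degrees (1,1,0) ⇒ d ≤ 1.
Solve for f: f(k) = k/5 (degree 1 ≤ 1).
R(k) = B(k−1)·f(k)/C(k) = k*(k + 6)/5; s_k = R·t_k = 2*k/(5*(k + 5)).
Δs = 2/(k**2 + 11*k + 30), as required.
Σ_(k=0)^(4) t_k = s_(5) − s_(0) = 1/5 − (0) = 1/5.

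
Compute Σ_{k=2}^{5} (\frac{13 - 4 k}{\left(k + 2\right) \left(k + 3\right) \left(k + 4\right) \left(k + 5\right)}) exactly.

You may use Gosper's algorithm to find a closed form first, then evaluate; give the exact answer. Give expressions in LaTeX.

Σ = 1/240

The ratio is (k + 2)*(4*k - 9)/((k + 6)*(4*k - 13)).
Gosper form: A/B · C(k+1)/C(k) with A=k + 2, B=k + 6, C=k - 13/4.
f must satisfy (k + 2)·f(k+1) − (k + 5)·f(k) = k - 13/4.
d = 3 from the (1,1,1) case.
A polynomial solution: f(k) = -k*(k**2 + 9*k + 42)/32.
R(k) = B(k−1)·f(k)/C(k) = -k*(k + 5)*(k**2 + 9*k + 42)/(8*(4*k - 13)); s_k = R·t_k = k*(k**2 + 9*k + 42)/(8*(k + 2)*(k + 3)*(k + 4)).
Verify: (13 - 4*k)/(k**4 + 14*k**3 + 71*k**2 + 154*k + 120) matches t_k.
Telescoping: Σ = s_(6) − s_(2) = 11/80 − (2/15) = 1/240.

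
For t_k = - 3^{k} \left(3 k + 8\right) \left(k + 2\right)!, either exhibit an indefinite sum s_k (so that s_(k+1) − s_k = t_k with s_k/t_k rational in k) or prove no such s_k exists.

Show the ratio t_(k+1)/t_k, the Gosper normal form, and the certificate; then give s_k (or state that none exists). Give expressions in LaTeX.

Compute t_(k+1)/t_k: get 3*(k + 3)*(3*k + 11)/(3*k + 8).
A = 3*k + 9, B = 1, C = k + 8/3.
Solve (3*k + 9)·f(k+1) − (1)·f(k) = k + 8/3.
Degrees (1,0,1) ⇒ d ≤ 0.
Solving with deg f ≤ 0: f(k) = 1/3.
So s_k = (B(k−1)f/C)·t_k = (1/(3*k + 8))·t_k = -3**k*factorial(k + 2).
Verify: -3**k*(3*k + 8)*factorial(k + 2) matches t_k.

s_k = - 3^{k} \left(k + 2\right)!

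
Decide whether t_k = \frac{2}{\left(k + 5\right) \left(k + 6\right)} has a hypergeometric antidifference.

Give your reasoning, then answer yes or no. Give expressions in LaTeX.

r(k) = (k + 5)/(k + 7) after simplifying.
Gosper form: A/B · C(k+1)/C(k) with A=k + 5, B=k + 7, C=1.
Solve (k + 5)·f(k+1) − (k + 6)·f(k) = 1.
d = 1 from the (1,1,0) case.
Solving with deg f ≤ 1: f(k) = k/5.
Certificate R = B(k−1)f/C = k*(k + 6)/5 gives s_k = 2*k/(5*(k + 5)).
s_(k+1) − s_k = 2/(k**2 + 11*k + 30) = t_k.

Yes. s_k = \frac{2 k}{5 \left(k + 5\right)}.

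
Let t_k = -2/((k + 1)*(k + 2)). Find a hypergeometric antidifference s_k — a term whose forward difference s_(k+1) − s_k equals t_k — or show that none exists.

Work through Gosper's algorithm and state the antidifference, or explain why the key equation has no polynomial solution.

s_k = -2*k/(k + 1)

The ratio is (k + 1)/(k + 3).
Normal form (A,B,C) = (k + 1, k + 3, 1).
Key eq: (k + 1)·f(k+1) = (k + 2)·f(k) + (1).
From deg A=1, deg B=1, deg C=0: d=1.
A polynomial solution: f(k) = k.
Get s_k = R·t_k = -2*k/(k + 1) with R(k) = B(k−1)f(k)/C(k) = k*(k + 2).
s_(k+1) − s_k = -2/(k**2 + 3*k + 2) = t_k.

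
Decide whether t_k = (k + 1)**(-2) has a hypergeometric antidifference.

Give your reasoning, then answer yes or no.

Ratio r(k) = (k + 1)**2/(k + 2)**2.
Take A(k)=k**2 + 2*k + 1, B(k)=k**2 + 4*k + 4, C(k)=1.
Key eq: (k**2 + 2*k + 1)·f(k+1) = (k**2 + 2*k + 1)·f(k) + (1).
d = 0 from the (2,2,0) case.
Put f(k) = c0: A·f(k+1) − B(k−1)·f(k) − C = -1; need -1 = 0 — inconsistent ⇒ no f, not summable.

No — t_k has no hypergeometric antidifference.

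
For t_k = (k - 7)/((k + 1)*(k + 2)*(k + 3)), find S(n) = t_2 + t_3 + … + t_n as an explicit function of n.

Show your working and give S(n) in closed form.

S(n) = (-n**2 - 17*n + 18)/(12*(n**2 + 5*n + 6))

Compute t_(k+1)/t_k: get (k - 6)*(k + 1)/((k - 7)*(k + 4)).
Factor: A=k + 1; B=k + 4; C=k - 7.
Solve (k + 1)·f(k+1) − (k + 3)·f(k) = k - 7.
Bound: deg f ≤ 2.
Solving with deg f ≤ 2: f(k) = -k*(3*k + 11)/2.
Then R = B(k−1)f/C = -k*(k + 3)*(3*k + 11)/(2*(k - 7)), so s_k = R(k)·t_k = k*(-3*k - 11)/(2*(k + 1)*(k + 2)).
Check: Δs_k = (k - 7)/(k**3 + 6*k**2 + 11*k + 6). ✓
Evaluate: s_(n+1) = (-3*n**2 - 17*n - 14)/(2*(n**2 + 5*n + 6)); subtract s_(2) = -17/12 ⇒ S(n) = (-n**2 - 17*n + 18)/(12*(n**2 + 5*n + 6)).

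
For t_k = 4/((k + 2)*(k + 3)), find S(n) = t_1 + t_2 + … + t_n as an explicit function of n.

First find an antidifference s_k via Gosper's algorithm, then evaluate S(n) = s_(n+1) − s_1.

Step 1: r(k) = (k + 2)/(k + 4).
Gosper form: A/B · C(k+1)/C(k) with A=k + 2, B=k + 4, C=1.
Solve (k + 2)·f(k+1) − (k + 3)·f(k) = 1.
Degrees (1,1,0) ⇒ d ≤ 1.
A polynomial solution: f(k) = k/2.
Certificate R = B(k−1)f/C = k*(k + 3)/2 gives s_k = 2*k/(k + 2).
Δs = 4/(k**2 + 5*k + 6), as required.
s_(n+1) = 2*(n + 1)/(n + 3) and s_(1) = 2/3, so S(n) = 4*n/(3*(n + 3)).

S(n) = 4*n/(3*(n + 3))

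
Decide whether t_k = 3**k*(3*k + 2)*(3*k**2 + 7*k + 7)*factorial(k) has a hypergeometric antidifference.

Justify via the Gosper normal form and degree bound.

Step 1: r(k) = 3*(9*k**4 + 63*k**3 + 170*k**2 + 201*k + 85)/(9*k**3 + 27*k**2 + 35*k + 14).
Factor: A=3*k + 3; B=1; C=k**3 + 3*k**2 + 35*k/9 + 14/9.
Set up (3*k + 3)·f(k+1) − (1)·f(k) − (k**3 + 3*k**2 + 35*k/9 + 14/9) = 0.
From deg A=1, deg B=0, deg C=3: d=2.
Match coefficients ⇒ f(k) = (3*k**2 + k + 1)/9.
Certificate R = B(k−1)f/C = (3*k**2 + k + 1)/((3*k + 2)*(3*k**2 + 7*k + 7)) gives s_k = 3**k*(3*k**2 + k + 1)*factorial(k).
Δs = 3**k*(3*k + 2)*(3*k**2 + 7*k + 7)*factorial(k), as required.

Yes. s_k = 3**k*(3*k**2 + k + 1)*factorial(k).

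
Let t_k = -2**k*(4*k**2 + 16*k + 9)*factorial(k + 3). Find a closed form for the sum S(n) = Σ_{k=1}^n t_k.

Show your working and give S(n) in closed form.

r(k) = 2*(4*k**3 + 40*k**2 + 125*k + 116)/(4*k**2 + 16*k + 9) after simplifying.
Factor: A=2*k + 8; B=1; C=k**2 + 4*k + 9/4.
Key eq: (2*k + 8)·f(k+1) = (1)·f(k) + (k**2 + 4*k + 9/4).
deg f ≤ 1 (via 1,0,2).
A polynomial solution: f(k) = (2*k - 1)/4.
Then R = B(k−1)f/C = (2*k - 1)/(4*k**2 + 16*k + 9), so s_k = R(k)·t_k = -2**k*(2*k - 1)*factorial(k + 3).
Check: Δs_k = -2**k*(4*k**2 + 16*k + 9)*factorial(k + 3). ✓
Evaluate: s_(n+1) = -2**(n + 1)*(2*n + 1)*factorial(n + 4); subtract s_(1) = -48 ⇒ S(n) = -4*2**n*n*factorial(n + 4) - 2*2**n*factorial(n + 4) + 48.

S(n) = -4*2**n*n*factorial(n + 4) - 2*2**n*factorial(n + 4) + 48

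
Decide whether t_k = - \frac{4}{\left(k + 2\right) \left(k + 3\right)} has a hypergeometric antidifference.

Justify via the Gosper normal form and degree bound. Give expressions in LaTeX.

Yes. s_k = - \frac{2 k}{k + 2}.

The ratio is (k + 2)/(k + 4).
Take A(k)=k + 2, B(k)=k + 4, C(k)=1.
Key eq: (k + 2)·f(k+1) = (k + 3)·f(k) + (1).
Bound: deg f ≤ 1.
A polynomial solution: f(k) = k/2.
Certificate R = B(k−1)f/C = k*(k + 3)/2 gives s_k = -2*k/(k + 2).
s_(k+1) − s_k = -4/(k**2 + 5*k + 6) = t_k.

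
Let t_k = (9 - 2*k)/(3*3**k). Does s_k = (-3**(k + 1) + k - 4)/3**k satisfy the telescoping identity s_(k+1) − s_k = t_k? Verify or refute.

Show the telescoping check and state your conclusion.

Valid: the claim telescopes to t_k.

s_(k+1) = (-9*3**k + k - 3)/(3*3**k)
s_(k+1) − s_k = (9 - 2*k)/(3*3**k)
(s_(k+1) − s_k) − t_k = 0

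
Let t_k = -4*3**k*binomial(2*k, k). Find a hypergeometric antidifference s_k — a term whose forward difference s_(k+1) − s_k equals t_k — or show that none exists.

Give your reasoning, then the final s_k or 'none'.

not Gosper-summable; s_k does not exist

r(k) = 6*(2*k + 1)/(k + 1) after simplifying.
So A=12*k + 6 and B=k + 1, with C=1.
Solve (12*k + 6)·f(k+1) − (k)·f(k) = 1.
Bound: deg f ≤ -1.
Negative degree bound (-1): no f exists, t_k not Gosper-summable.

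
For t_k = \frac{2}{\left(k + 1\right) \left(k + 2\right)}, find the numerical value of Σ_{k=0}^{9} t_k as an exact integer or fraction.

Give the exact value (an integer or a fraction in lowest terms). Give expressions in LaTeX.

Σ = 20/11

t_(k+1)/t_k = (k + 1)/(k + 3).
So A=k + 1 and B=k + 3, with C=1.
Need (k + 1)·f(k+1) − (k + 2)·f(k) = 1.
deg f ≤ 1 (via 1,1,0).
Coefficient equations give f(k) = k.
Then R = B(k−1)f/C = k*(k + 2), so s_k = R(k)·t_k = 2*k/(k + 1).
s_(k+1) − s_k = 2/(k**2 + 3*k + 2) = t_k.
Telescoping: Σ = s_(10) − s_(0) = 20/11 − (0) = 20/11.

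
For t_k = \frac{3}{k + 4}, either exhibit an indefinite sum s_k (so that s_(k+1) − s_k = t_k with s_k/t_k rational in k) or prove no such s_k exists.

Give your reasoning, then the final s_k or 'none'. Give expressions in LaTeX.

t_(k+1)/t_k = (k + 4)/(k + 5).
Gosper form: A/B · C(k+1)/C(k) with A=k + 4, B=k + 5, C=1.
f must satisfy (k + 4)·f(k+1) − (k + 4)·f(k) = 1.
Degrees (1,1,0) ⇒ d ≤ 0.
Write f(k) = c0. Then LHS − RHS = -1, requiring -1 = 0: contradictory. No certificate.

none — t_k is not Gosper-summable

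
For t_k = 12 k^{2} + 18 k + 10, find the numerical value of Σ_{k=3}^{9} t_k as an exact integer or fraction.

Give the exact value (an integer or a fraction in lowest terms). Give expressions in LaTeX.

Σ = 4186

Compute t_(k+1)/t_k: get (6*k**2 + 21*k + 20)/(6*k**2 + 9*k + 5).
A = 1, B = 1, C = k**2 + 3*k/2 + 5/6.
Need (1)·f(k+1) − (1)·f(k) = k**2 + 3*k/2 + 5/6.
d = 3 from the (0,0,2) case.
Solve for f: f(k) = k*(4*k**2 + 3*k + 3)/12 (degree 3 ≤ 3).
Then R = B(k−1)f/C = k*(4*k**2 + 3*k + 3)/(2*(6*k**2 + 9*k + 5)), so s_k = R(k)·t_k = k*(4*k**2 + 3*k + 3).
Check: Δs_k = 12*k**2 + 18*k + 10. ✓
Σ_(k=3)^(9) t_k = s_(10) − s_(3) = 4330 − (144) = 4186.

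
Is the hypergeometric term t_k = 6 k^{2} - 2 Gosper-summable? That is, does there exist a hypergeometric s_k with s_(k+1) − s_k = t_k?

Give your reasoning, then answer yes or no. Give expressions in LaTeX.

Ratio r(k) = (3*(k + 1)**2 - 1)/(3*k**2 - 1).
Factor: A=1; B=1; C=k**2 - 1/3.
Key eq: (1)·f(k+1) = (1)·f(k) + (k**2 - 1/3).
deg f ≤ 3 (via 0,0,2).
Solving with deg f ≤ 3: f(k) = k*(2*k**2 - 3*k - 1)/6.
Certificate R = B(k−1)f/C = k*(2*k**2 - 3*k - 1)/(2*(3*k**2 - 1)) gives s_k = k*(2*k**2 - 3*k - 1).
Δs = 6*k**2 - 2, as required.

Yes. s_k = k \left(2 k^{2} - 3 k - 1\right).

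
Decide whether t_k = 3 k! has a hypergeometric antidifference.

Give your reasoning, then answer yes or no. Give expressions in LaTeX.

No. Not Gosper-summable.

Ratio r(k) = k + 1.
A = k + 1, B = 1, C = 1.
Need (k + 1)·f(k+1) − (1)·f(k) = 1.
Degrees (1,0,0) ⇒ d ≤ -1.
deg f ≤ -1 is impossible — no certificate.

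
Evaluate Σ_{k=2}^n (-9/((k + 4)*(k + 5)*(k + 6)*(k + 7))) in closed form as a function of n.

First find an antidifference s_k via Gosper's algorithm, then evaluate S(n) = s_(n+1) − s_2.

S(n) = (-n**3 - 18*n**2 - 107*n + 126)/(112*(n**3 + 18*n**2 + 107*n + 210))

Step 1: r(k) = (k + 4)/(k + 8).
Take A(k)=k + 4, B(k)=k + 8, C(k)=1.
Solve (k + 4)·f(k+1) − (k + 7)·f(k) = 1.
From deg A=1, deg B=1, deg C=0: d=3.
Solve for f: f(k) = k*(k**2 + 15*k + 74)/360 (degree 3 ≤ 3).
So s_k = (B(k−1)f/C)·t_k = (k*(k + 7)*(k**2 + 15*k + 74)/360)·t_k = k*(-k**2 - 15*k - 74)/(40*(k + 4)*(k + 5)*(k + 6)).
s_(k+1) − s_k = -9/(k**4 + 22*k**3 + 179*k**2 + 638*k + 840) = t_k.
Evaluate: s_(n+1) = (-n**3 - 18*n**2 - 107*n - 90)/(40*(n**3 + 18*n**2 + 107*n + 210)); subtract s_(2) = -9/560 ⇒ S(n) = (-n**3 - 18*n**2 - 107*n + 126)/(112*(n**3 + 18*n**2 + 107*n + 210)).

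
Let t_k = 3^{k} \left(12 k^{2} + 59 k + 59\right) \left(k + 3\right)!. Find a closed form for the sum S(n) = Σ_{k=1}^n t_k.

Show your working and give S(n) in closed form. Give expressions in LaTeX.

S(n) = 12 \cdot 3^{n} n \left(n + 4\right)! + 15 \cdot 3^{n} \left(n + 4\right)! - 360

The ratio is 3*(12*k**3 + 131*k**2 + 462*k + 520)/(12*k**2 + 59*k + 59).
Take A(k)=3*k + 12, B(k)=1, C(k)=k**2 + 59*k/12 + 59/12.
Set up (3*k + 12)·f(k+1) − (1)·f(k) − (k**2 + 59*k/12 + 59/12) = 0.
deg f ≤ 1 (via 1,0,2).
Coefficient equations give f(k) = (4*k + 1)/12.
Get s_k = R·t_k = 3**k*(4*k + 1)*factorial(k + 3) with R(k) = B(k−1)f(k)/C(k) = (4*k + 1)/(12*k**2 + 59*k + 59).
s_(k+1) − s_k = 3**k*(12*k**2 + 59*k + 59)*factorial(k + 3) = t_k.
s_(n+1) = 3**(n + 1)*(4*n + 5)*factorial(n + 4) and s_(1) = 360, so S(n) = 12*3**n*n*factorial(n + 4) + 15*3**n*factorial(n + 4) - 360.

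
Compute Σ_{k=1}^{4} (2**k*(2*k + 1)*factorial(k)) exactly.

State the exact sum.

Σ = 3838

Compute t_(k+1)/t_k: get 2*(k + 1)*(2*k + 3)/(2*k + 1).
A = 2*k + 2, B = 1, C = k + 1/2.
Key eq: (2*k + 2)·f(k+1) = (1)·f(k) + (k + 1/2).
From deg A=1, deg B=0, deg C=1: d=0.
Solving with deg f ≤ 0: f(k) = 1/2.
So s_k = (B(k−1)f/C)·t_k = (1/(2*k + 1))·t_k = 2**k*factorial(k).
Check: Δs_k = 2**k*(2*k + 1)*factorial(k). ✓
Telescoping: Σ = s_(5) − s_(1) = 3840 − (2) = 3838.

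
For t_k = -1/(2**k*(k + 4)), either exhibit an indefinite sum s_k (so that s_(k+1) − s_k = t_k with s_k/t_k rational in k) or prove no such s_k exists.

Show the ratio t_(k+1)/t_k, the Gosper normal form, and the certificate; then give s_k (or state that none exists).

The ratio is (k + 4)/(2*(k + 5)).
Factor: A=k/2 + 2; B=k + 5; C=1.
Set up (k/2 + 2)·f(k+1) − (k + 4)·f(k) − (1) = 0.
deg f ≤ -1 (via 1,1,0).
Bound -1 < 0, so the key equation has no polynomial solution.

none — t_k is not Gosper-summable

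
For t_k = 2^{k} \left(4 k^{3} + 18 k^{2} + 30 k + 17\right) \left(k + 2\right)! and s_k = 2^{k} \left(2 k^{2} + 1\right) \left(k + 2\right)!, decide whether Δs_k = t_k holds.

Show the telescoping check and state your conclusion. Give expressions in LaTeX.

s_(k+1) = 2**(k + 1)*(2*k**2 + 4*k + 3)*factorial(k + 3)
s_(k+1) − s_k = 2**k*(4*k**3 + 18*k**2 + 30*k + 17)*factorial(k + 2)
(s_(k+1) − s_k) − t_k = 0

Valid: the claim telescopes to t_k.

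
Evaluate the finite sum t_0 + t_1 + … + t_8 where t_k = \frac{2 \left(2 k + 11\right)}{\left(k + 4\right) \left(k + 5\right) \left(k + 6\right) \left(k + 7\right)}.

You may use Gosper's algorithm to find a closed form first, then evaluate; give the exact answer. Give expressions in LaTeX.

Σ = 19/260

The ratio is (k + 4)*(2*k + 13)/((k + 8)*(2*k + 11)).
So A=k + 4 and B=k + 8, with C=k + 11/2.
f must satisfy (k + 4)·f(k+1) − (k + 7)·f(k) = k + 11/2.
Bound: deg f ≤ 3.
Match coefficients ⇒ f(k) = k*(k + 5)*(k + 10)/48.
Certificate R = B(k−1)f/C = k*(k + 5)*(k + 7)*(k + 10)/(24*(2*k + 11)) gives s_k = k*(k + 10)/(12*(k**2 + 10*k + 24)).
s_(k+1) − s_k = 2*(2*k + 11)/(k**4 + 22*k**3 + 179*k**2 + 638*k + 840) = t_k.
Sum = s_(9) − s_(0); s_(9) = 19/260, s_(0) = 0 ⇒ 19/260.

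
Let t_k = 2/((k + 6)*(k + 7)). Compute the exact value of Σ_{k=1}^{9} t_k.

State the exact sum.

The ratio is (k + 6)/(k + 8).
Factor: A=k + 6; B=k + 8; C=1.
Solve (k + 6)·f(k+1) − (k + 7)·f(k) = 1.
d = 1 from the (1,1,0) case.
Solve for f: f(k) = k/6 (degree 1 ≤ 1).
Get s_k = R·t_k = k/(3*(k + 6)) with R(k) = B(k−1)f(k)/C(k) = k*(k + 7)/6.
s_(k+1) − s_k = 2/(k**2 + 13*k + 42) = t_k.
Σ_(k=1)^(9) t_k = s_(10) − s_(1) = 5/24 − (1/21) = 9/56.

Σ = 9/56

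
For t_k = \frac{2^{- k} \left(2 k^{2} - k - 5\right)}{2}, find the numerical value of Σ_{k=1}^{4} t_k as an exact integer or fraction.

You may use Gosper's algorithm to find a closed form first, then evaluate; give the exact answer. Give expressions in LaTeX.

The ratio is (k/2 - (k + 1)**2 + 3)/(-2*k**2 + k + 5).
A = 1/2, B = 1, C = k**2 - k/2 - 5/2.
Need (1/2)·f(k+1) − (1)·f(k) = k**2 - k/2 - 5/2.
Bound: deg f ≤ 2.
Solve for f: f(k) = -k*(2*k + 3) (degree 2 ≤ 2).
Get s_k = R·t_k = k*(-2*k - 3)/2**k with R(k) = B(k−1)f(k)/C(k) = -2*k*(2*k + 3)/(2*k**2 - k - 5).
s_(k+1) − s_k = (2*k**2 - k - 5)/(2*2**k) = t_k.
Evaluate s at k=5 and k=1: -65/32 and -5/2; difference 15/32.

Σ = 15/32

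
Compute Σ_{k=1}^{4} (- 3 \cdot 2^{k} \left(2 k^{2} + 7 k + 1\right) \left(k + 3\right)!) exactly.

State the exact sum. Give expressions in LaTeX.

Σ = -15482880

Compute t_(k+1)/t_k: get 2*(2*k**3 + 19*k**2 + 54*k + 40)/(2*k**2 + 7*k + 1).
Take A(k)=2*k + 8, B(k)=1, C(k)=k**2 + 7*k/2 + 1/2.
Set up (2*k + 8)·f(k+1) − (1)·f(k) − (k**2 + 7*k/2 + 1/2) = 0.
Degrees (1,0,2) ⇒ d ≤ 1.
Solve for f: f(k) = (k - 1)/2 (degree 1 ≤ 1).
R(k) = B(k−1)·f(k)/C(k) = (k - 1)/(2*k**2 + 7*k + 1); s_k = R·t_k = -3*2**k*(k - 1)*factorial(k + 3).
Δs = -3*2**k*(2*k**2 + 7*k + 1)*factorial(k + 3), as required.
Σ_(k=1)^(4) t_k = s_(5) − s_(1) = -15482880 − (0) = -15482880.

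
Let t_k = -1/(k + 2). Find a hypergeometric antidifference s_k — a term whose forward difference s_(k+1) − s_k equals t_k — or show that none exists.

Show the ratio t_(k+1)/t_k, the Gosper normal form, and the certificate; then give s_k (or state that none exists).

r(k) = (k + 2)/(k + 3) after simplifying.
Gosper form: A/B · C(k+1)/C(k) with A=k + 2, B=k + 3, C=1.
Key eq: (k + 2)·f(k+1) = (k + 2)·f(k) + (1).
From deg A=1, deg B=1, deg C=0: d=0.
Write f(k) = c0. Then LHS − RHS = -1, requiring -1 = 0: contradictory. No certificate.

no hypergeometric antidifference exists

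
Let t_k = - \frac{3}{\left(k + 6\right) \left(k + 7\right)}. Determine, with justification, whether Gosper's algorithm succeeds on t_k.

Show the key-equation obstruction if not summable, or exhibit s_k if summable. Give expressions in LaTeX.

Yes. s_k = - \frac{k}{2 k + 12}.

Compute t_(k+1)/t_k: get (k + 6)/(k + 8).
Factor: A=k + 6; B=k + 8; C=1.
Set up (k + 6)·f(k+1) − (k + 7)·f(k) − (1) = 0.
Bound: deg f ≤ 1.
A polynomial solution: f(k) = k/6.
Then R = B(k−1)f/C = k*(k + 7)/6, so s_k = R(k)·t_k = -k/(2*k + 12).
Δs = -3/(k**2 + 13*k + 42), as required.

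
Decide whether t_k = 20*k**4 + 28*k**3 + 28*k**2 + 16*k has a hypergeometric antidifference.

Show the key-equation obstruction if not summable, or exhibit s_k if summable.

Step 1: r(k) = (5*k**4 + 27*k**3 + 58*k**2 + 59*k + 23)/(k*(5*k**3 + 7*k**2 + 7*k + 4)).
A = 1, B = 1, C = k**4 + 7*k**3/5 + 7*k**2/5 + 4*k/5.
f must satisfy (1)·f(k+1) − (1)·f(k) = k**4 + 7*k**3/5 + 7*k**2/5 + 4*k/5.
d = 5 from the (0,0,4) case.
Solving with deg f ≤ 5: f(k) = k*(k - 1)*(4*k**3 + k**2 + 3*k + 4)/20.
R(k) = B(k−1)·f(k)/C(k) = (k - 1)*(4*k**3 + k**2 + 3*k + 4)/(4*(5*k**3 + 7*k**2 + 7*k + 4)); s_k = R·t_k = k*(4*k**4 - 3*k**3 + 2*k**2 + k - 4).
Verify: 4*k*(5*k**3 + 7*k**2 + 7*k + 4) matches t_k.

Yes. s_k = k*(4*k**4 - 3*k**3 + 2*k**2 + k - 4).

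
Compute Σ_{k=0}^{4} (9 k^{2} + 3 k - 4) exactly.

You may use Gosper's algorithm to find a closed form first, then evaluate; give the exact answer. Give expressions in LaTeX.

Σ = 280

t_(k+1)/t_k = (9*k**2 + 21*k + 8)/(9*k**2 + 3*k - 4).
Gosper form: A/B · C(k+1)/C(k) with A=1, B=1, C=k**2 + k/3 - 4/9.
Need (1)·f(k+1) − (1)·f(k) = k**2 + k/3 - 4/9.
Bound: deg f ≤ 3.
Match coefficients ⇒ f(k) = k*(3*k**2 - 3*k - 4)/9.
Get s_k = R·t_k = k*(3*k**2 - 3*k - 4) with R(k) = B(k−1)f(k)/C(k) = k*(3*k**2 - 3*k - 4)/(9*k**2 + 3*k - 4).
Verify: 9*k**2 + 3*k - 4 matches t_k.
Telescoping: Σ = s_(5) − s_(0) = 280 − (0) = 280.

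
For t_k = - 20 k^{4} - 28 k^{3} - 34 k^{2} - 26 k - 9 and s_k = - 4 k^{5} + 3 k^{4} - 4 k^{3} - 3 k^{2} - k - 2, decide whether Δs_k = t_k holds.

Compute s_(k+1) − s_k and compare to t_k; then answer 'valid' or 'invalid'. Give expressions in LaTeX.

valid; difference matches t_k

s_(k+1) = -4*k**5 - 17*k**4 - 32*k**3 - 37*k**2 - 27*k - 11
s_(k+1) − s_k = -20*k**4 - 28*k**3 - 34*k**2 - 26*k - 9
(s_(k+1) − s_k) − t_k = 0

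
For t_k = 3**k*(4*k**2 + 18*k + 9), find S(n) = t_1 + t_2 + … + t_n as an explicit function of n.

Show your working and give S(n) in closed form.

S(n) = 6*3**n*n**2 + 21*3**n*n + 6*3**n - 6

Compute t_(k+1)/t_k: get 3*(4*k**2 + 26*k + 31)/(4*k**2 + 18*k + 9).
So A=3 and B=1, with C=k**2 + 9*k/2 + 9/4.
Need (3)·f(k+1) − (1)·f(k) = k**2 + 9*k/2 + 9/4.
Bound: deg f ≤ 2.
Solve for f: f(k) = (2*k**2 + 3*k - 3)/4 (degree 2 ≤ 2).
Certificate R = B(k−1)f/C = (2*k**2 + 3*k - 3)/(4*k**2 + 18*k + 9) gives s_k = 3**k*(2*k**2 + 3*k - 3).
Check: Δs_k = 3**k*(4*k**2 + 18*k + 9). ✓
Evaluate: s_(n+1) = 3**(n + 1)*(2*n**2 + 7*n + 2); subtract s_(1) = 6 ⇒ S(n) = 6*3**n*n**2 + 21*3**n*n + 6*3**n - 6.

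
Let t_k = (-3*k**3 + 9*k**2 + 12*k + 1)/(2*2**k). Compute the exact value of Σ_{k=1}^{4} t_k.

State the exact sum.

Compute t_(k+1)/t_k: get (3*k**3 - 21*k - 19)/(2*(3*k**3 - 9*k**2 - 12*k - 1)).
Gosper form: A/B · C(k+1)/C(k) with A=1/2, B=1, C=k**3 - 3*k**2 - 4*k - 1/3.
Key eq: (1/2)·f(k+1) = (1)·f(k) + (k**3 - 3*k**2 - 4*k - 1/3).
Degrees (0,0,3) ⇒ d ≤ 3.
Match coefficients ⇒ f(k) = -2*(3*k**3 - 3*k - 1)/3.
Certificate R = B(k−1)f/C = -2*(3*k**3 - 3*k - 1)/(3*k**3 - 9*k**2 - 12*k - 1) gives s_k = (3*k**3 - 3*k - 1)/2**k.
Check: Δs_k = (-3*k**3 + 9*k**2 + 12*k + 1)/(2*2**k). ✓
Sum = s_(5) − s_(1); s_(5) = 359/32, s_(1) = -1/2 ⇒ 375/32.

Σ = 375/32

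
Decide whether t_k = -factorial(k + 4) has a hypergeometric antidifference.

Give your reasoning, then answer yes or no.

No — t_k has no hypergeometric antidifference.

Compute t_(k+1)/t_k: get k + 5.
A = k + 5, B = 1, C = 1.
Solve (k + 5)·f(k+1) − (1)·f(k) = 1.
From deg A=1, deg B=0, deg C=0: d=-1.
deg f ≤ -1 is impossible — no certificate.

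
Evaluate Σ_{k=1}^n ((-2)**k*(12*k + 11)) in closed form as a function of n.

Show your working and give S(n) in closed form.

r(k) = 2*(-12*k - 23)/(12*k + 11) after simplifying.
Normal form (A,B,C) = (-2, 1, k + 11/12).
Key eq: (-2)·f(k+1) = (1)·f(k) + (k + 11/12).
Bound: deg f ≤ 1.
Solving with deg f ≤ 1: f(k) = -(4*k + 1)/12.
R(k) = B(k−1)·f(k)/C(k) = -(4*k + 1)/(12*k + 11); s_k = R·t_k = (-2)**k*(-4*k - 1).
s_(k+1) − s_k = (-2)**k*(12*k + 11) = t_k.
Σ_(k=1)^n t_k = s_(n+1) − s_(1) = (2*(-2)**n*(4*n + 5)) − (10), i.e. 8*(-2)**n*n + 10*(-2)**n - 10.

S(n) = 8*(-2)**n*n + 10*(-2)**n - 10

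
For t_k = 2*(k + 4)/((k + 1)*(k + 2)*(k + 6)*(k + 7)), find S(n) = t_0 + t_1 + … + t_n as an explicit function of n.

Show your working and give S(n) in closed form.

S(n) = (n**2 + 9*n + 8)/(6*(n**2 + 9*n + 14))

Compute t_(k+1)/t_k: get (k + 1)*(k + 5)*(k + 6)/((k + 3)*(k + 4)*(k + 8)).
A = k + 1, B = k + 8, C = k**4 + 16*k**3 + 95*k**2 + 248*k + 240.
f must satisfy (k + 1)·f(k+1) − (k + 7)·f(k) = k**4 + 16*k**3 + 95*k**2 + 248*k + 240.
d = 6 from the (1,1,4) case.
Match coefficients ⇒ f(k) = k*(k + 2)*(k + 3)*(k + 4)*(k + 5)*(k + 7)/12.
Then R = B(k−1)f/C = k*(k + 2)*(k + 7)**2/(12*(k + 4)), so s_k = R(k)·t_k = k*(k + 7)/(6*(k**2 + 7*k + 6)).
Verify: 2*(k + 4)/(k**4 + 16*k**3 + 83*k**2 + 152*k + 84) matches t_k.
Σ_(k=0)^n t_k = s_(n+1) − s_(0) = ((n**2 + 9*n + 8)/(6*(n**2 + 9*n + 14))) − (0), i.e. (n**2 + 9*n + 8)/(6*(n**2 + 9*n + 14)).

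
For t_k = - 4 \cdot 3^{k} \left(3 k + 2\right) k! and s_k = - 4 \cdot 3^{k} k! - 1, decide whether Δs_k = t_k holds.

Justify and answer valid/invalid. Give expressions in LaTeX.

valid (s_(k+1) − s_k reduces to t_k)

s_(k+1) = -12*3**k*k*factorial(k) - 12*3**k*factorial(k) - 1
s_(k+1) − s_k = -4*3**k*(3*k + 2)*factorial(k)
(s_(k+1) − s_k) − t_k = 0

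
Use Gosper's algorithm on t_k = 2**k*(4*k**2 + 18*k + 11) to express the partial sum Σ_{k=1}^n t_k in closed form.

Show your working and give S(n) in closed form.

Step 1: r(k) = 2*(4*k**2 + 26*k + 33)/(4*k**2 + 18*k + 11).
Factor: A=2; B=1; C=k**2 + 9*k/2 + 11/4.
f must satisfy (2)·f(k+1) − (1)·f(k) = k**2 + 9*k/2 + 11/4.
deg f ≤ 2 (via 0,0,2).
A polynomial solution: f(k) = (4*k**2 + 2*k - 1)/4.
So s_k = (B(k−1)f/C)·t_k = ((4*k**2 + 2*k - 1)/(4*k**2 + 18*k + 11))·t_k = 2**k*(4*k**2 + 2*k - 1).
Δs = 2**k*(4*k**2 + 18*k + 11), as required.
Evaluate: s_(n+1) = 2**(n + 1)*(4*n**2 + 10*n + 5); subtract s_(1) = 10 ⇒ S(n) = 8*2**n*n**2 + 20*2**n*n + 10*2**n - 10.

S(n) = 8*2**n*n**2 + 20*2**n*n + 10*2**n - 10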